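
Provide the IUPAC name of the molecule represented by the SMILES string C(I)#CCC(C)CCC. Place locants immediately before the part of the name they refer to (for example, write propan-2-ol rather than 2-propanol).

Counting along the main chain through the multiple bond gives 7 carbons: the parent is heptane.
The chain contains a C≡C triple bond, so the unsaturation ending is -yne.
Choose the numbering such that numbering from this end puts the triple bond at C-1 rather than C-6.
That gives the triple bond between C-1 and C-2; an iodo group at C-1; a methyl group at C-4.
Substituent prefixes are cited in alphabetical order (multiplying prefixes like di-/tri- are ignored for ordering).
The name is 1-iodo-4-methylhept-1-yne.

1-iodo-4-methylhept-1-yne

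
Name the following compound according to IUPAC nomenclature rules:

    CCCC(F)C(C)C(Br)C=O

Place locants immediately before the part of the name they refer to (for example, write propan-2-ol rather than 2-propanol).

Counting along the main chain through the –CHO group gives 7 carbons: the parent is heptane.
An aldehyde (terminal –CHO) is the principal characteristic group, giving the suffix -al.
Choose the numbering such that the aldehyde carbon is C-1 by definition.
This places a bromo group at C-2; a fluoro group at C-4; a methyl group at C-3.
Substituent prefixes are cited in alphabetical order (multiplying prefixes like di-/tri- are ignored for ordering).
Putting it together: 2-bromo-4-fluoro-3-methylheptanal.

2-bromo-4-fluoro-3-methylheptanal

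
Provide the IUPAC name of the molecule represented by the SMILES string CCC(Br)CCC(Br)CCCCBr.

1,5,8-tribromodecane

The longest carbon chain is 10 atoms: the parent is decane.
The numbering direction is chosen so that the substituent locant set {1,5,8} is lower than {3,6,10} at the first point of difference.
With this numbering: bromo groups at C-1 and C-5 and C-8.
The name is 1,5,8-tribromodecane.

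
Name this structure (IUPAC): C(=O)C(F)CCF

Counting along the main chain through the –CHO group gives 4 carbons: the parent is butane.
The principal characteristic group is an aldehyde (terminal –CHO), named with the suffix -al.
Choose the numbering such that the aldehyde carbon is C-1 by definition.
With this numbering: fluoro groups at C-2 and C-4.
Putting it together: 2,4-difluorobutanal.

2,4-difluorobutanal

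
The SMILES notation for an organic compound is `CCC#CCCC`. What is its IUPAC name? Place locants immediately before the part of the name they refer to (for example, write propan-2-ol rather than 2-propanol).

hept-3-yne

Counting along the main chain through the multiple bond gives 7 carbons: the parent is heptane.
There is one C≡C triple bond, indicated by the ending -yne.
Number the chain so that numbering from this end puts the triple bond at C-3 rather than C-4.
That gives the triple bond between C-3 and C-4.
Assembling the pieces gives hept-3-yne.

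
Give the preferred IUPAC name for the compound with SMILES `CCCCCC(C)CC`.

3-methyloctane

The parent chain contains 8 carbons (octane).
Number the chain so that the substituent locant set {3} is lower than {6} at the first point of difference.
That gives a methyl group at C-3.
The name is 3-methyloctane.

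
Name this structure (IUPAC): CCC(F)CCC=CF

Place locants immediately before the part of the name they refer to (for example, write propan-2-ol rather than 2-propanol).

1,5-difluorohept-1-ene

The longest chain bearing the multiple bond is 7 carbons long (heptane).
There is one C=C double bond, indicated by the ending -ene.
The numbering direction is chosen so that numbering from this end puts the double bond at C-1 rather than C-6.
With this numbering: the double bond between C-1 and C-2; fluoro groups at C-1 and C-5.
Putting it together: 1,5-difluorohept-1-ene.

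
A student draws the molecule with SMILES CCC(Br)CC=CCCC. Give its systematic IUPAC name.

7-bromonon-4-ene

The longest chain bearing the multiple bond is 9 carbons long (nonane).
There is one C=C double bond, indicated by the ending -ene.
Choose the numbering such that numbering from this end puts the double bond at C-4 rather than C-5.
That gives the double bond between C-4 and C-5; a bromo group at C-7.
Assembling the pieces gives 7-bromonon-4-ene.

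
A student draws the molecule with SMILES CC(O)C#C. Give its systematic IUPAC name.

but-3-yn-2-ol

The longest carbon chain that includes the –OH group and the multiple bond has 4 carbons, so the parent hydride is butane.
The highest-priority functional group is an alcohol (–OH), so the name ends in -ol.
The chain contains a C≡C triple bond, so the unsaturation ending is -yne.
The numbering direction is chosen so that numbering from this end puts the hydroxyl group at C-2 rather than C-3.
With this numbering: the hydroxyl at C-2; the triple bond between C-3 and C-4.
The name is but-3-yn-2-ol.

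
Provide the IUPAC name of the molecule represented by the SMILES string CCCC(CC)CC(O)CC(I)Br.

The longest chain bearing the –OH group is 8 carbons long (octane).
The highest-priority functional group is an alcohol (–OH), so the name ends in -ol.
Number the chain so that numbering from this end puts the hydroxyl group at C-3 rather than C-6.
That gives the hydroxyl at C-3; a bromo group at C-1; an ethyl group at C-5; an iodo group at C-1.
The substituents are ordered alphabetically, ignoring any di-/tri- multipliers.
Assembling the pieces gives 1-bromo-5-ethyl-1-iodooctan-3-ol.

1-bromo-5-ethyl-1-iodooctan-3-ol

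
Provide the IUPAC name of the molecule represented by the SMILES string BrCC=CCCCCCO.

8-bromooct-6-en-1-ol

The longest carbon chain that includes the –OH group and the multiple bond has 8 carbons, so the parent hydride is octane.
An alcohol (–OH) is the principal characteristic group, giving the suffix -ol.
There is one C=C double bond, indicated by the ending -ene.
Number the chain so that numbering from this end puts the hydroxyl group at C-1 rather than C-8.
With this numbering: the hydroxyl at C-1; the double bond between C-6 and C-7; a bromo group at C-8.
Putting it together: 8-bromooct-6-en-1-ol.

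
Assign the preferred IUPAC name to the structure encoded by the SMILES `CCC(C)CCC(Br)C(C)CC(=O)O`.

Counting along the main chain through the –COOH group gives 9 carbons: the parent is nonane.
The principal characteristic group is a carboxylic acid (terminal –COOH), named with the suffix -oic acid.
The numbering direction is chosen so that the carboxylic acid carbon is C-1 by definition.
That gives a bromo group at C-4; methyl groups at C-3 and C-7.
Substituent prefixes are cited in alphabetical order (multiplying prefixes like di-/tri- are ignored for ordering).
Assembling the pieces gives 4-bromo-3,7-dimethylnonanoic acid.

4-bromo-3,7-dimethylnonanoic acid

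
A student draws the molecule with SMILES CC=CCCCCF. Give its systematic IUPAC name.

7-fluorohept-2-ene

The longest carbon chain that includes the multiple bond has 7 carbons, so the parent hydride is heptane.
A C=C double bond in the chain gives the infix -ene-.
The numbering direction is chosen so that numbering from this end puts the double bond at C-2 rather than C-5.
With this numbering: the double bond between C-2 and C-3; a fluoro group at C-7.
Assembling the pieces gives 7-fluorohept-2-ene.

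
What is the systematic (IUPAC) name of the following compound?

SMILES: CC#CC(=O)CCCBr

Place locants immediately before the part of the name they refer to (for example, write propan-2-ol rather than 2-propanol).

7-bromohept-2-yn-4-one

The longest chain bearing the carbonyl and the multiple bond is 7 carbons long (heptane).
The highest-priority functional group is a ketone (C=O on an internal carbon), so the name ends in -one.
There is one C≡C triple bond, indicated by the ending -yne.
The numbering direction is chosen so that numbering from this end puts the triple bond at C-2 rather than C-5.
With this numbering: the carbonyl at C-4; the triple bond between C-2 and C-3; a bromo group at C-7.
The name is 7-bromohept-2-yn-4-one.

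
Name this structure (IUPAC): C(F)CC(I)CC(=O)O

The longest carbon chain that includes the –COOH group has 5 carbons, so the parent hydride is pentane.
The highest-priority functional group is a carboxylic acid (terminal –COOH), so the name ends in -oic acid.
Choose the numbering such that the carboxylic acid carbon is C-1 by definition.
This places a fluoro group at C-5; an iodo group at C-3.
The substituents are ordered alphabetically, ignoring any di-/tri- multipliers.
The name is 5-fluoro-3-iodopentanoic acid.

5-fluoro-3-iodopentanoic acid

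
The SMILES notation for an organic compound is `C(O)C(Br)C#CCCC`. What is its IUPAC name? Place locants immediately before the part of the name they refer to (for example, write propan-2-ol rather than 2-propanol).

The longest carbon chain that includes the –OH group and the multiple bond has 7 carbons, so the parent hydride is heptane.
The principal characteristic group is an alcohol (–OH), named with the suffix -ol.
The chain contains a C≡C triple bond, so the unsaturation ending is -yne.
The numbering direction is chosen so that numbering from this end puts the hydroxyl group at C-1 rather than C-7.
This places the hydroxyl at C-1; the triple bond between C-3 and C-4; a bromo group at C-2.
Putting it together: 2-bromohept-3-yn-1-ol.

2-bromohept-3-yn-1-ol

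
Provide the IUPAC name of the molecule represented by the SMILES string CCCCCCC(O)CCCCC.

Counting along the main chain through the –OH group gives 12 carbons: the parent is dodecane.
The principal characteristic group is an alcohol (–OH), named with the suffix -ol.
Choose the numbering such that numbering from this end puts the hydroxyl group at C-6 rather than C-7.
This places the hydroxyl at C-6.
The name is dodecan-6-ol.

dodecan-6-ol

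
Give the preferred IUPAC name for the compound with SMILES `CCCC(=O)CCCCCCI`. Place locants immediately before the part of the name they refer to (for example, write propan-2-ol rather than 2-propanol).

10-iododecan-4-one

The longest carbon chain that includes the carbonyl has 10 carbons, so the parent hydride is decane.
The principal characteristic group is a ketone (C=O on an internal carbon), named with the suffix -one.
Number the chain so that numbering from this end puts the carbonyl group at C-4 rather than C-7.
This places the carbonyl at C-4; an iodo group at C-10.
Putting it together: 10-iododecan-4-one.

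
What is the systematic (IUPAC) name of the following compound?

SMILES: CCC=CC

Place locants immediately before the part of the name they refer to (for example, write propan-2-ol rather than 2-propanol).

The longest carbon chain that includes the multiple bond has 5 carbons, so the parent hydride is pentane.
The chain contains a C=C double bond, so the unsaturation ending is -ene.
The numbering direction is chosen so that numbering from this end puts the double bond at C-2 rather than C-3.
This places the double bond between C-2 and C-3.
The name is pent-2-ene.

pent-2-ene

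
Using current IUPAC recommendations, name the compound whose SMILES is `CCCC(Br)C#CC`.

The longest chain bearing the multiple bond is 7 carbons long (heptane).
A C≡C triple bond in the chain gives the infix -yne-.
Number the chain so that numbering from this end puts the triple bond at C-2 rather than C-5.
With this numbering: the triple bond between C-2 and C-3; a bromo group at C-4.
The name is 4-bromohept-2-yne.

4-bromohept-2-yne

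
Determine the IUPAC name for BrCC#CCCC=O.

6-bromohex-4-ynal

Counting along the main chain through the –CHO group and the multiple bond gives 6 carbons: the parent is hexane.
The principal characteristic group is an aldehyde (terminal –CHO), named with the suffix -al.
There is one C≡C triple bond, indicated by the ending -yne.
Choose the numbering such that the aldehyde carbon is C-1 by definition.
That gives the triple bond between C-4 and C-5; a bromo group at C-6.
Assembling the pieces gives 6-bromohex-4-ynal.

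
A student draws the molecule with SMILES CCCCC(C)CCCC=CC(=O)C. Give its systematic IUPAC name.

8-methyldodec-3-en-2-one

The longest chain bearing the carbonyl and the multiple bond is 12 carbons long (dodecane).
The principal characteristic group is a ketone (C=O on an internal carbon), named with the suffix -one.
There is one C=C double bond, indicated by the ending -ene.
Number the chain so that numbering from this end puts the carbonyl group at C-2 rather than C-11.
That gives the carbonyl at C-2; the double bond between C-3 and C-4; a methyl group at C-8.
The name is 8-methyldodec-3-en-2-one.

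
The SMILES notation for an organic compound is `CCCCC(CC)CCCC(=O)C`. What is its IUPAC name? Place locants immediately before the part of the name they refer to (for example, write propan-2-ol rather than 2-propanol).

6-ethyldecan-2-one

Counting along the main chain through the carbonyl gives 10 carbons: the parent is decane.
The principal characteristic group is a ketone (C=O on an internal carbon), named with the suffix -one.
The numbering direction is chosen so that numbering from this end puts the carbonyl group at C-2 rather than C-9.
That gives the carbonyl at C-2; an ethyl group at C-6.
Putting it together: 6-ethyldecan-2-one.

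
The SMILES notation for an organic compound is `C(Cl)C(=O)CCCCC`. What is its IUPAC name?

1-chloroheptan-2-one

Counting along the main chain through the carbonyl gives 7 carbons: the parent is heptane.
A ketone (C=O on an internal carbon) is the principal characteristic group, giving the suffix -one.
Number the chain so that numbering from this end puts the carbonyl group at C-2 rather than C-6.
With this numbering: the carbonyl at C-2; a chloro group at C-1.
Assembling the pieces gives 1-chloroheptan-2-one.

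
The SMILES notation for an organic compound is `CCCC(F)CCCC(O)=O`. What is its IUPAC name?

5-fluorooctanoic acid

The longest carbon chain that includes the –COOH group has 8 carbons, so the parent hydride is octane.
A carboxylic acid (terminal –COOH) is the principal characteristic group, giving the suffix -oic acid.
Number the chain so that the carboxylic acid carbon is C-1 by definition.
That gives a fluoro group at C-5.
Assembling the pieces gives 5-fluorooctanoic acid.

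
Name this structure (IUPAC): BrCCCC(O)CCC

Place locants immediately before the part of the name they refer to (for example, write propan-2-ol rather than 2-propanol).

Counting along the main chain through the –OH group gives 7 carbons: the parent is heptane.
The principal characteristic group is an alcohol (–OH), named with the suffix -ol.
Number the chain so that the substituent locant set {1} is lower than {7} at the first point of difference.
With this numbering: the hydroxyl at C-4; a bromo group at C-1.
Putting it together: 1-bromoheptan-4-ol.

1-bromoheptan-4-ol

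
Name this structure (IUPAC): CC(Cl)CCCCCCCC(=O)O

The longest chain bearing the –COOH group is 10 carbons long (decane).
The highest-priority functional group is a carboxylic acid (terminal –COOH), so the name ends in -oic acid.
Choose the numbering such that the carboxylic acid carbon is C-1 by definition.
With this numbering: a chloro group at C-9.
Assembling the pieces gives 9-chlorodecanoic acid.

9-chlorodecanoic acid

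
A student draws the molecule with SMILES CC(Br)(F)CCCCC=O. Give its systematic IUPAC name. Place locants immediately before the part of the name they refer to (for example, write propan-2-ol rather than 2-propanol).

The longest carbon chain that includes the –CHO group has 7 carbons, so the parent hydride is heptane.
An aldehyde (terminal –CHO) is the principal characteristic group, giving the suffix -al.
Choose the numbering such that the aldehyde carbon is C-1 by definition.
That gives a bromo group at C-6; a fluoro group at C-6.
Prefixes are listed alphabetically: bromo, fluoro.
Assembling the pieces gives 6-bromo-6-fluoroheptanal.

6-bromo-6-fluoroheptanal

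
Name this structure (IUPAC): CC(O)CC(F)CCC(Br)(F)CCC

The longest chain bearing the –OH group is 10 carbons long (decane).
An alcohol (–OH) is the principal characteristic group, giving the suffix -ol.
Number the chain so that numbering from this end puts the hydroxyl group at C-2 rather than C-9.
That gives the hydroxyl at C-2; a bromo group at C-7; fluoro groups at C-4 and C-7.
Substituent prefixes are cited in alphabetical order (multiplying prefixes like di-/tri- are ignored for ordering).
Assembling the pieces gives 7-bromo-4,7-difluorodecan-2-ol.

7-bromo-4,7-difluorodecan-2-ol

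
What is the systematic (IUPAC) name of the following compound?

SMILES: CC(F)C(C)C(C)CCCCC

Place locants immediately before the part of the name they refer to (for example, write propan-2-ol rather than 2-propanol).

2-fluoro-3,4-dimethylnonane

The parent chain contains 9 carbons (nonane).
The numbering direction is chosen so that the substituent locant set {2,3,4} is lower than {6,7,8} at the first point of difference.
This places a fluoro group at C-2; methyl groups at C-3 and C-4.
Substituent prefixes are cited in alphabetical order (multiplying prefixes like di-/tri- are ignored for ordering).
The name is 2-fluoro-3,4-dimethylnonane.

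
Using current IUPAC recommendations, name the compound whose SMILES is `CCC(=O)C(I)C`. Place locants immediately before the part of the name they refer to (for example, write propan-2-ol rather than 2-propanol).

2-iodopentan-3-one

The longest chain bearing the carbonyl is 5 carbons long (pentane).
The principal characteristic group is a ketone (C=O on an internal carbon), named with the suffix -one.
Number the chain so that the substituent locant set {2} is lower than {4} at the first point of difference.
With this numbering: the carbonyl at C-3; an iodo group at C-2.
Putting it together: 2-iodopentan-3-one.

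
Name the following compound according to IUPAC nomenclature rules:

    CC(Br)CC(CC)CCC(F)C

The longest continuous carbon chain has 8 atoms, so the parent hydride is octane.
The numbering direction is chosen so that the substituent locant set {2,4,7} is lower than {2,5,7} at the first point of difference.
That gives a bromo group at C-2; an ethyl group at C-4; a fluoro group at C-7.
Substituent prefixes are cited in alphabetical order (multiplying prefixes like di-/tri- are ignored for ordering).
Putting it together: 2-bromo-4-ethyl-7-fluorooctane.

2-bromo-4-ethyl-7-fluorooctane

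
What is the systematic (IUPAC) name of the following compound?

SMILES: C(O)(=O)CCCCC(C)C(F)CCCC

7-fluoro-6-methylundecanoic acid

Counting along the main chain through the –COOH group gives 11 carbons: the parent is undecane.
The highest-priority functional group is a carboxylic acid (terminal –COOH), so the name ends in -oic acid.
The numbering direction is chosen so that the carboxylic acid carbon is C-1 by definition.
That gives a fluoro group at C-7; a methyl group at C-6.
Substituent prefixes are cited in alphabetical order (multiplying prefixes like di-/tri- are ignored for ordering).
The name is 7-fluoro-6-methylundecanoic acid.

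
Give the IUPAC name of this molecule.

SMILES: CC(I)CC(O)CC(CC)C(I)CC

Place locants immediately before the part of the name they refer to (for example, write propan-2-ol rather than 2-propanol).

Counting along the main chain through the –OH group gives 9 carbons: the parent is nonane.
The highest-priority functional group is an alcohol (–OH), so the name ends in -ol.
Choose the numbering such that numbering from this end puts the hydroxyl group at C-4 rather than C-6.
With this numbering: the hydroxyl at C-4; an ethyl group at C-6; iodo groups at C-2 and C-7.
Substituent prefixes are cited in alphabetical order (multiplying prefixes like di-/tri- are ignored for ordering).
Putting it together: 6-ethyl-2,7-diiodononan-4-ol.

6-ethyl-2,7-diiodononan-4-ol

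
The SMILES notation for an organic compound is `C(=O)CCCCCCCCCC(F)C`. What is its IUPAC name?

11-fluorododecanal

Counting along the main chain through the –CHO group gives 12 carbons: the parent is dodecane.
The highest-priority functional group is an aldehyde (terminal –CHO), so the name ends in -al.
Number the chain so that the aldehyde carbon is C-1 by definition.
That gives a fluoro group at C-11.
The name is 11-fluorododecanal.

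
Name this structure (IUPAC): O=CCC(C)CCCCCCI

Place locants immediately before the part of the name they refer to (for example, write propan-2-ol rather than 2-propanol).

The longest carbon chain that includes the –CHO group has 9 carbons, so the parent hydride is nonane.
An aldehyde (terminal –CHO) is the principal characteristic group, giving the suffix -al.
Number the chain so that the aldehyde carbon is C-1 by definition.
With this numbering: an iodo group at C-9; a methyl group at C-3.
The substituents are ordered alphabetically, ignoring any di-/tri- multipliers.
The name is 9-iodo-3-methylnonanal.

9-iodo-3-methylnonanal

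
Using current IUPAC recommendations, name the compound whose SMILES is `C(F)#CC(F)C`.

1,3-difluorobut-1-yne

The longest chain bearing the multiple bond is 4 carbons long (butane).
There is one C≡C triple bond, indicated by the ending -yne.
The numbering direction is chosen so that numbering from this end puts the triple bond at C-1 rather than C-3.
With this numbering: the triple bond between C-1 and C-2; fluoro groups at C-1 and C-3.
Assembling the pieces gives 1,3-difluorobut-1-yne.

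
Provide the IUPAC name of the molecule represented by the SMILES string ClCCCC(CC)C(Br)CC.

The longest continuous carbon chain has 7 atoms, so the parent hydride is heptane.
Choose the numbering such that the substituent locant set {1,4,5} is lower than {3,4,7} at the first point of difference.
With this numbering: a bromo group at C-5; a chloro group at C-1; an ethyl group at C-4.
Prefixes are listed alphabetically: bromo, chloro, ethyl.
Assembling the pieces gives 5-bromo-1-chloro-4-ethylheptane.

5-bromo-1-chloro-4-ethylheptane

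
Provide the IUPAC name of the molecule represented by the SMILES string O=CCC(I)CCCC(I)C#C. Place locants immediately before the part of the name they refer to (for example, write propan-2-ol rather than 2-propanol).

Counting along the main chain through the –CHO group and the multiple bond gives 9 carbons: the parent is nonane.
An aldehyde (terminal –CHO) is the principal characteristic group, giving the suffix -al.
There is one C≡C triple bond, indicated by the ending -yne.
The numbering direction is chosen so that the aldehyde carbon is C-1 by definition.
With this numbering: the triple bond between C-8 and C-9; iodo groups at C-3 and C-7.
Putting it together: 3,7-diiodonon-8-ynal.

3,7-diiodonon-8-ynal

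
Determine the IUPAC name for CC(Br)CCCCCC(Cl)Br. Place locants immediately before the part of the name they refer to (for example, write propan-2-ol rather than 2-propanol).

1,7-dibromo-1-chlorooctane

The longest continuous carbon chain has 8 atoms, so the parent hydride is octane.
The numbering direction is chosen so that the substituent locant set {1,1,7} is lower than {2,8,8} at the first point of difference.
That gives bromo groups at C-1 and C-7; a chloro group at C-1.
The substituents are ordered alphabetically, ignoring any di-/tri- multipliers.
Putting it together: 1,7-dibromo-1-chlorooctane.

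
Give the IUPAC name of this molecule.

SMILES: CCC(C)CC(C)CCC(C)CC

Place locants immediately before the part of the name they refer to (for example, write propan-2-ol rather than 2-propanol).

3,5,8-trimethyldecane

The parent chain contains 10 carbons (decane).
Number the chain so that the substituent locant set {3,5,8} is lower than {3,6,8} at the first point of difference.
This places methyl groups at C-3 and C-5 and C-8.
Assembling the pieces gives 3,5,8-trimethyldecane.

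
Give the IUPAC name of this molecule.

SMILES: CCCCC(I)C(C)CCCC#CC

The longest chain bearing the multiple bond is 12 carbons long (dodecane).
The chain contains a C≡C triple bond, so the unsaturation ending is -yne.
The numbering direction is chosen so that numbering from this end puts the triple bond at C-2 rather than C-10.
That gives the triple bond between C-2 and C-3; an iodo group at C-8; a methyl group at C-7.
Substituent prefixes are cited in alphabetical order (multiplying prefixes like di-/tri- are ignored for ordering).
Assembling the pieces gives 8-iodo-7-methyldodec-2-yne.

8-iodo-7-methyldodec-2-yne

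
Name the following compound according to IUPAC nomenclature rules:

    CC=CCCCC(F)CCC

The longest carbon chain that includes the multiple bond has 10 carbons, so the parent hydride is decane.
There is one C=C double bond, indicated by the ending -ene.
Choose the numbering such that numbering from this end puts the double bond at C-2 rather than C-8.
That gives the double bond between C-2 and C-3; a fluoro group at C-7.
Assembling the pieces gives 7-fluorodec-2-ene.

7-fluorodec-2-ene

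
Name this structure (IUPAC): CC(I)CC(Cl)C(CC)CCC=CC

The longest carbon chain that includes the multiple bond has 10 carbons, so the parent hydride is decane.
The chain contains a C=C double bond, so the unsaturation ending is -ene.
The numbering direction is chosen so that numbering from this end puts the double bond at C-2 rather than C-8.
That gives the double bond between C-2 and C-3; a chloro group at C-7; an ethyl group at C-6; an iodo group at C-9.
Substituent prefixes are cited in alphabetical order (multiplying prefixes like di-/tri- are ignored for ordering).
The name is 7-chloro-6-ethyl-9-iododec-2-ene.

7-chloro-6-ethyl-9-iododec-2-ene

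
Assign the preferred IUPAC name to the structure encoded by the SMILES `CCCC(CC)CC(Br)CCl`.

2-bromo-1-chloro-4-ethylheptane

The longest carbon chain is 7 atoms: the parent is heptane.
Number the chain so that the substituent locant set {1,2,4} is lower than {4,6,7} at the first point of difference.
That gives a bromo group at C-2; a chloro group at C-1; an ethyl group at C-4.
Substituent prefixes are cited in alphabetical order (multiplying prefixes like di-/tri- are ignored for ordering).
Putting it together: 2-bromo-1-chloro-4-ethylheptane.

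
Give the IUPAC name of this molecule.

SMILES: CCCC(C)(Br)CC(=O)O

The longest carbon chain that includes the –COOH group has 6 carbons, so the parent hydride is hexane.
The highest-priority functional group is a carboxylic acid (terminal –COOH), so the name ends in -oic acid.
Choose the numbering such that the carboxylic acid carbon is C-1 by definition.
With this numbering: a bromo group at C-3; a methyl group at C-3.
Substituent prefixes are cited in alphabetical order (multiplying prefixes like di-/tri- are ignored for ordering).
Putting it together: 3-bromo-3-methylhexanoic acid.

3-bromo-3-methylhexanoic acid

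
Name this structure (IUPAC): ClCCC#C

Counting along the main chain through the multiple bond gives 4 carbons: the parent is butane.
The chain contains a C≡C triple bond, so the unsaturation ending is -yne.
Choose the numbering such that numbering from this end puts the triple bond at C-1 rather than C-3.
With this numbering: the triple bond between C-1 and C-2; a chloro group at C-4.
Assembling the pieces gives 4-chlorobut-1-yne.

4-chlorobut-1-yne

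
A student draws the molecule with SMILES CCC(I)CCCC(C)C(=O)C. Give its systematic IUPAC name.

7-iodo-3-methylnonan-2-one

Counting along the main chain through the carbonyl gives 9 carbons: the parent is nonane.
The principal characteristic group is a ketone (C=O on an internal carbon), named with the suffix -one.
Choose the numbering such that numbering from this end puts the carbonyl group at C-2 rather than C-8.
This places the carbonyl at C-2; an iodo group at C-7; a methyl group at C-3.
Substituent prefixes are cited in alphabetical order (multiplying prefixes like di-/tri- are ignored for ordering).
The name is 7-iodo-3-methylnonan-2-one.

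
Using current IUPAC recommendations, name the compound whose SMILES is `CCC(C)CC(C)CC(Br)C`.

The longest continuous carbon chain has 8 atoms, so the parent hydride is octane.
Choose the numbering such that the substituent locant set {2,4,6} is lower than {3,5,7} at the first point of difference.
With this numbering: a bromo group at C-2; methyl groups at C-4 and C-6.
The substituents are ordered alphabetically, ignoring any di-/tri- multipliers.
The name is 2-bromo-4,6-dimethyloctane.

2-bromo-4,6-dimethyloctane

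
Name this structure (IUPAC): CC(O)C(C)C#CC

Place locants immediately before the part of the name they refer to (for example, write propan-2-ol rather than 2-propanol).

The longest carbon chain that includes the –OH group and the multiple bond has 6 carbons, so the parent hydride is hexane.
The principal characteristic group is an alcohol (–OH), named with the suffix -ol.
The chain contains a C≡C triple bond, so the unsaturation ending is -yne.
Choose the numbering such that numbering from this end puts the hydroxyl group at C-2 rather than C-5.
This places the hydroxyl at C-2; the triple bond between C-4 and C-5; a methyl group at C-3.
Assembling the pieces gives 3-methylhex-4-yn-2-ol.

3-methylhex-4-yn-2-ol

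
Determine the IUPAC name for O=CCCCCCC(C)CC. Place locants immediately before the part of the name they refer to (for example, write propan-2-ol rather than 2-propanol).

7-methylnonanal

The longest chain bearing the –CHO group is 9 carbons long (nonane).
The principal characteristic group is an aldehyde (terminal –CHO), named with the suffix -al.
Number the chain so that the aldehyde carbon is C-1 by definition.
That gives a methyl group at C-7.
The name is 7-methylnonanal.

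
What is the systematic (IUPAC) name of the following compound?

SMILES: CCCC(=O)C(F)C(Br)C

2-bromo-3-fluoroheptan-4-one

The longest chain bearing the carbonyl is 7 carbons long (heptane).
The principal characteristic group is a ketone (C=O on an internal carbon), named with the suffix -one.
Choose the numbering such that the substituent locant set {2,3} is lower than {5,6} at the first point of difference.
This places the carbonyl at C-4; a bromo group at C-2; a fluoro group at C-3.
Prefixes are listed alphabetically: bromo, fluoro.
The name is 2-bromo-3-fluoroheptan-4-one.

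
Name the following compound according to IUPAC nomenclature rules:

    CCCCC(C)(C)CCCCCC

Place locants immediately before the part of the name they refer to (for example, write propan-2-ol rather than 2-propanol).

5,5-dimethylundecane

The longest continuous carbon chain has 11 atoms, so the parent hydride is undecane.
Choose the numbering such that the substituent locant set {5,5} is lower than {7,7} at the first point of difference.
That gives two methyl groups at C-5.
The name is 5,5-dimethylundecane.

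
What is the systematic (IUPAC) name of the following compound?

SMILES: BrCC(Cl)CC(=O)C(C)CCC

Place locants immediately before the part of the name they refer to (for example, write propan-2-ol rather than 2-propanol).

1-bromo-2-chloro-5-methyloctan-4-one

The longest chain bearing the carbonyl is 8 carbons long (octane).
A ketone (C=O on an internal carbon) is the principal characteristic group, giving the suffix -one.
Choose the numbering such that numbering from this end puts the carbonyl group at C-4 rather than C-5.
This places the carbonyl at C-4; a bromo group at C-1; a chloro group at C-2; a methyl group at C-5.
Substituent prefixes are cited in alphabetical order (multiplying prefixes like di-/tri- are ignored for ordering).
The name is 1-bromo-2-chloro-5-methyloctan-4-one.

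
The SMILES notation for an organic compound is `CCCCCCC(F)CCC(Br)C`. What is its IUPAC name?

2-bromo-5-fluoroundecane

The parent chain contains 11 carbons (undecane).
Choose the numbering such that the substituent locant set {2,5} is lower than {7,10} at the first point of difference.
With this numbering: a bromo group at C-2; a fluoro group at C-5.
Prefixes are listed alphabetically: bromo, fluoro.
Putting it together: 2-bromo-5-fluoroundecane.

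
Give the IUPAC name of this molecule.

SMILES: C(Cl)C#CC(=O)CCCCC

Counting along the main chain through the carbonyl and the multiple bond gives 9 carbons: the parent is nonane.
A ketone (C=O on an internal carbon) is the principal characteristic group, giving the suffix -one.
The chain contains a C≡C triple bond, so the unsaturation ending is -yne.
Number the chain so that numbering from this end puts the carbonyl group at C-4 rather than C-6.
That gives the carbonyl at C-4; the triple bond between C-2 and C-3; a chloro group at C-1.
Assembling the pieces gives 1-chloronon-2-yn-4-one.

1-chloronon-2-yn-4-one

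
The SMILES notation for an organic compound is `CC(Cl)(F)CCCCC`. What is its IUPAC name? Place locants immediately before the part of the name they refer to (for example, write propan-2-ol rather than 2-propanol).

2-chloro-2-fluoroheptane

The parent chain contains 7 carbons (heptane).
Choose the numbering such that the substituent locant set {2,2} is lower than {6,6} at the first point of difference.
This places a chloro group at C-2; a fluoro group at C-2.
Substituent prefixes are cited in alphabetical order (multiplying prefixes like di-/tri- are ignored for ordering).
Putting it together: 2-chloro-2-fluoroheptane.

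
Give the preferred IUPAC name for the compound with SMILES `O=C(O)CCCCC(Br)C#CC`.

The longest chain bearing the –COOH group and the multiple bond is 9 carbons long (nonane).
A carboxylic acid (terminal –COOH) is the principal characteristic group, giving the suffix -oic acid.
The chain contains a C≡C triple bond, so the unsaturation ending is -yne.
The numbering direction is chosen so that the carboxylic acid carbon is C-1 by definition.
That gives the triple bond between C-7 and C-8; a bromo group at C-6.
Putting it together: 6-bromonon-7-ynoic acid.

6-bromonon-7-ynoic acid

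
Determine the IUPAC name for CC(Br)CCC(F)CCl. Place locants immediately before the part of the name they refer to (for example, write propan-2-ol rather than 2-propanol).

The parent chain contains 6 carbons (hexane).
Choose the numbering such that the substituent locant set {1,2,5} is lower than {2,5,6} at the first point of difference.
That gives a bromo group at C-5; a chloro group at C-1; a fluoro group at C-2.
The substituents are ordered alphabetically, ignoring any di-/tri- multipliers.
Assembling the pieces gives 5-bromo-1-chloro-2-fluorohexane.

5-bromo-1-chloro-2-fluorohexane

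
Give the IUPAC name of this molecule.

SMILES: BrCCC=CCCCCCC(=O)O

10-bromodec-7-enoic acid

The longest carbon chain that includes the –COOH group and the multiple bond has 10 carbons, so the parent hydride is decane.
A carboxylic acid (terminal –COOH) is the principal characteristic group, giving the suffix -oic acid.
A C=C double bond in the chain gives the infix -ene-.
Number the chain so that the carboxylic acid carbon is C-1 by definition.
With this numbering: the double bond between C-7 and C-8; a bromo group at C-10.
The name is 10-bromodec-7-enoic acid.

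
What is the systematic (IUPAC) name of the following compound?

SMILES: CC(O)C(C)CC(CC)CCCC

The longest chain bearing the –OH group is 9 carbons long (nonane).
An alcohol (–OH) is the principal characteristic group, giving the suffix -ol.
The numbering direction is chosen so that numbering from this end puts the hydroxyl group at C-2 rather than C-8.
This places the hydroxyl at C-2; an ethyl group at C-5; a methyl group at C-3.
Substituent prefixes are cited in alphabetical order (multiplying prefixes like di-/tri- are ignored for ordering).
The name is 5-ethyl-3-methylnonan-2-ol.

5-ethyl-3-methylnonan-2-ol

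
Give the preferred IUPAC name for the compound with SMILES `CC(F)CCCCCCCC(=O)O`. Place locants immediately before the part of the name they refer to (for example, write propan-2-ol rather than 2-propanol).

Counting along the main chain through the –COOH group gives 10 carbons: the parent is decane.
The highest-priority functional group is a carboxylic acid (terminal –COOH), so the name ends in -oic acid.
Number the chain so that the carboxylic acid carbon is C-1 by definition.
With this numbering: a fluoro group at C-9.
Putting it together: 9-fluorodecanoic acid.

9-fluorodecanoic acid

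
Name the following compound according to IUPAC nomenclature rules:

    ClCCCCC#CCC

8-chlorooct-3-yne

Counting along the main chain through the multiple bond gives 8 carbons: the parent is octane.
A C≡C triple bond in the chain gives the infix -yne-.
Number the chain so that numbering from this end puts the triple bond at C-3 rather than C-5.
This places the triple bond between C-3 and C-4; a chloro group at C-8.
Assembling the pieces gives 8-chlorooct-3-yne.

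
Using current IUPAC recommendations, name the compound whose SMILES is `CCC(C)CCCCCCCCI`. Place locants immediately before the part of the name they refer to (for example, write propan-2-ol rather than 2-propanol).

The longest continuous carbon chain has 11 atoms, so the parent hydride is undecane.
Number the chain so that the substituent locant set {1,9} is lower than {3,11} at the first point of difference.
With this numbering: an iodo group at C-1; a methyl group at C-9.
Substituent prefixes are cited in alphabetical order (multiplying prefixes like di-/tri- are ignored for ordering).
The name is 1-iodo-9-methylundecane.

1-iodo-9-methylundecane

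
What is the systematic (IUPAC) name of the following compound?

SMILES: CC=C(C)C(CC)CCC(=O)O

4-ethyl-5-methylhept-5-enoic acid

Counting along the main chain through the –COOH group and the multiple bond gives 7 carbons: the parent is heptane.
The principal characteristic group is a carboxylic acid (terminal –COOH), named with the suffix -oic acid.
There is one C=C double bond, indicated by the ending -ene.
Choose the numbering such that the carboxylic acid carbon is C-1 by definition.
This places the double bond between C-5 and C-6; an ethyl group at C-4; a methyl group at C-5.
Substituent prefixes are cited in alphabetical order (multiplying prefixes like di-/tri- are ignored for ordering).
Assembling the pieces gives 4-ethyl-5-methylhept-5-enoic acid.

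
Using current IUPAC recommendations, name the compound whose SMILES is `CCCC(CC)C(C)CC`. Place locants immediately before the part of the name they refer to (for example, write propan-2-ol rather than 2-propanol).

The longest carbon chain is 7 atoms: the parent is heptane.
The numbering direction is chosen so that the substituent locant set {3,4} is lower than {4,5} at the first point of difference.
That gives an ethyl group at C-4; a methyl group at C-3.
The substituents are ordered alphabetically, ignoring any di-/tri- multipliers.
Assembling the pieces gives 4-ethyl-3-methylheptane.

4-ethyl-3-methylheptane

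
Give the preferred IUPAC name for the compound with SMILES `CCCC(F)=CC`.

3-fluorohex-2-ene

Counting along the main chain through the multiple bond gives 6 carbons: the parent is hexane.
There is one C=C double bond, indicated by the ending -ene.
Number the chain so that numbering from this end puts the double bond at C-2 rather than C-4.
That gives the double bond between C-2 and C-3; a fluoro group at C-3.
Putting it together: 3-fluorohex-2-ene.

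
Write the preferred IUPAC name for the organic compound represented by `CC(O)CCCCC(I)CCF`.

Counting along the main chain through the –OH group gives 9 carbons: the parent is nonane.
The principal characteristic group is an alcohol (–OH), named with the suffix -ol.
Number the chain so that numbering from this end puts the hydroxyl group at C-2 rather than C-8.
This places the hydroxyl at C-2; a fluoro group at C-9; an iodo group at C-7.
The substituents are ordered alphabetically, ignoring any di-/tri- multipliers.
The name is 9-fluoro-7-iodononan-2-ol.

9-fluoro-7-iodononan-2-ol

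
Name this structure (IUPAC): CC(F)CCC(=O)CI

The longest carbon chain that includes the carbonyl has 6 carbons, so the parent hydride is hexane.
The highest-priority functional group is a ketone (C=O on an internal carbon), so the name ends in -one.
The numbering direction is chosen so that numbering from this end puts the carbonyl group at C-2 rather than C-5.
With this numbering: the carbonyl at C-2; a fluoro group at C-5; an iodo group at C-1.
The substituents are ordered alphabetically, ignoring any di-/tri- multipliers.
Assembling the pieces gives 5-fluoro-1-iodohexan-2-one.

5-fluoro-1-iodohexan-2-one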